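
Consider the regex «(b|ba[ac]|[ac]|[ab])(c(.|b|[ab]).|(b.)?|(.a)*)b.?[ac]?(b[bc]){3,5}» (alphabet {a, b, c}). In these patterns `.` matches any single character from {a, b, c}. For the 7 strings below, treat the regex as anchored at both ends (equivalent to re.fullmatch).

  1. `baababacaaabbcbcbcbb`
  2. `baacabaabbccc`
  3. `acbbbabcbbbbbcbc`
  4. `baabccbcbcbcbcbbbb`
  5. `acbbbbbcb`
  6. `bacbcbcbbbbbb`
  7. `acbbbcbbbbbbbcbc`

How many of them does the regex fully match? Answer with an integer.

4

1 → match
2 → no match
3 → match
4 → no match
5. `acbbbbbcb` → no match
6 → match
7 → match
Total matched: 4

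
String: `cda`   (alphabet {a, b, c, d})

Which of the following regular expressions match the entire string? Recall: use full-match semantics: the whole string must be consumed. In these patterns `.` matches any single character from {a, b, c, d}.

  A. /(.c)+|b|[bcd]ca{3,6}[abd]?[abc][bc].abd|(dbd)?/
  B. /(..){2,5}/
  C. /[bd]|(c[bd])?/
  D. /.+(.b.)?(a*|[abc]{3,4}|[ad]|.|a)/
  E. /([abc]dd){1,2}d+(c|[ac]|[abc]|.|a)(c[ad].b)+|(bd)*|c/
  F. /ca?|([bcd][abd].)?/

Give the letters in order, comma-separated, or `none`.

A → no match
B → no match
C → no match
D → match
E → no match
F → match

D, F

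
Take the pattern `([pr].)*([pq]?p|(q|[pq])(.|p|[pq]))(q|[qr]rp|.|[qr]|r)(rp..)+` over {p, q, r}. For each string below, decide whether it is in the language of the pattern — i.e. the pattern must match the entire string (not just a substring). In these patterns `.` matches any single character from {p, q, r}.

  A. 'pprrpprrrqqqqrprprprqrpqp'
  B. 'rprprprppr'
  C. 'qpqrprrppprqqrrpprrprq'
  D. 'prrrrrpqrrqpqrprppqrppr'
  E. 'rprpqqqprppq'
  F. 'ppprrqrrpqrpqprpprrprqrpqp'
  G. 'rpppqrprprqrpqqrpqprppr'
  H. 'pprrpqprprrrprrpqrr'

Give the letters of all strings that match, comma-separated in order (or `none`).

A, D, F, G

A → match
B → no match
C → no match
D → match
E → no match
F → match
G → match
H → no match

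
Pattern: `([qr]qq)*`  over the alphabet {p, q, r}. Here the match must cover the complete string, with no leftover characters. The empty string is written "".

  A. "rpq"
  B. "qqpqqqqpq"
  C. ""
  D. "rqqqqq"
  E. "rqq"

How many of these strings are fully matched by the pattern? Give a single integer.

3

A → no match
B → no match
C → match
D → match
E → match
Total matched: 3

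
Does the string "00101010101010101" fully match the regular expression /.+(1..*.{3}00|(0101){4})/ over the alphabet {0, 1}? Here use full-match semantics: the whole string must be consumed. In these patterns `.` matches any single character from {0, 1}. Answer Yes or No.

Yes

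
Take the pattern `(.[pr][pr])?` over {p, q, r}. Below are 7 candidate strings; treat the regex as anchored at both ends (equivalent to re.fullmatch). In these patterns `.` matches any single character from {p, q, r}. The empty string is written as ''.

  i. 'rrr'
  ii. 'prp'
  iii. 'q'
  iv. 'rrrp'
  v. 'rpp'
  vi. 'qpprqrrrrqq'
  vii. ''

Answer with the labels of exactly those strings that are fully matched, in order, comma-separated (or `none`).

i → match
ii → match
iii → no match
iv → no match
v → match
vi → no match
vii → match

i, ii, v, vii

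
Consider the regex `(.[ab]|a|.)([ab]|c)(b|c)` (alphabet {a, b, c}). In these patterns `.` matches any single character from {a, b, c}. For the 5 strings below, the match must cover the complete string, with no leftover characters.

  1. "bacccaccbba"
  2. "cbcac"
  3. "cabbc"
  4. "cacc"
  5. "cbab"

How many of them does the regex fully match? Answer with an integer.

2

1 → no match
2 → no match
3 → no match
4 → match
5 → match
Total matched: 2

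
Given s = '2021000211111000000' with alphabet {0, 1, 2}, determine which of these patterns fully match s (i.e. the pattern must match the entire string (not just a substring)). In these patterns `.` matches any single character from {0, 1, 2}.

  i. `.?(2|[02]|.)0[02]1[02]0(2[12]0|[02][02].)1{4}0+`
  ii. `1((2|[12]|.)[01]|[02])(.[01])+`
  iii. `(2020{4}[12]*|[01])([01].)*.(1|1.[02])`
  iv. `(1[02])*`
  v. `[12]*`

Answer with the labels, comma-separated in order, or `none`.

i

i → match
ii → no match — must start with '1'
iii → no match
iv → no match
v → no match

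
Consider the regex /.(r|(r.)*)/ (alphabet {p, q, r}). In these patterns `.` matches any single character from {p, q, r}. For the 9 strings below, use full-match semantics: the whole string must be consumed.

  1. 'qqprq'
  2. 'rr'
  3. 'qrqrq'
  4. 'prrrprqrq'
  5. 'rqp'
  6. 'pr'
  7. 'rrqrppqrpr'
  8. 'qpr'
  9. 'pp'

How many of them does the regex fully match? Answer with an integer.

1 → no match
2 → match
3 → match
4 → match
5 → no match
6 → match
7 → no match
8 → no match
9 → no match
Total matched: 4

4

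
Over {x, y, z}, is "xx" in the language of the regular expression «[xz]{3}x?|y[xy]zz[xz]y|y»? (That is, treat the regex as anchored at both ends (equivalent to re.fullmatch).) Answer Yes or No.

No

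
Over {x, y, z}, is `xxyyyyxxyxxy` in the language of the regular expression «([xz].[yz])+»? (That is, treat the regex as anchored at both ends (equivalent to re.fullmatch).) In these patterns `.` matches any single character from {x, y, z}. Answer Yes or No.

No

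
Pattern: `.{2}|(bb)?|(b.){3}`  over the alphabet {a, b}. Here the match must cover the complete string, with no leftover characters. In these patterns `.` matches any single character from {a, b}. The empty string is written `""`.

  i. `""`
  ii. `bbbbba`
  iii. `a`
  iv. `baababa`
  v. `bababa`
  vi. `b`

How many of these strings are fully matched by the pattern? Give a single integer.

3

i. `""` → match
ii. `bbbbba` → match
iii. `a` → no match
iv. `baababa` → no match
v. `bababa` → match
vi. `b` → no match
Total matched: 3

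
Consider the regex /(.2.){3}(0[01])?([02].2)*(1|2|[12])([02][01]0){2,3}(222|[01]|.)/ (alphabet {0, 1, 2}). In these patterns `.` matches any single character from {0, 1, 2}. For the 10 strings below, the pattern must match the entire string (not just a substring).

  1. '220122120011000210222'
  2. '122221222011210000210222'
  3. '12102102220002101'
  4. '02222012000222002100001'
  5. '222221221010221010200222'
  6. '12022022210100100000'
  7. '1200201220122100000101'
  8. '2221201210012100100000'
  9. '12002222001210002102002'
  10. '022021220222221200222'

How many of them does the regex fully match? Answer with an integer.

9

1 → match
2 → match
3 → match
4 → match
5 → match
6 → match
7 → match
8 → match
9 → match
10 → no match
Total matched: 9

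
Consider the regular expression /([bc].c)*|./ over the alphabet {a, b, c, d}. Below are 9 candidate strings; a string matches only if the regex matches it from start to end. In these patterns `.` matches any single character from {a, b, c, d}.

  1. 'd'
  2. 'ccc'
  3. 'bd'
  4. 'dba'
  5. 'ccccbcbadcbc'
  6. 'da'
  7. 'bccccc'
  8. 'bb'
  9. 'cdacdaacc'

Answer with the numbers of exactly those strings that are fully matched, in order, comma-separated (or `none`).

1, 2, 7

1 → match
2 → match
3 → no match
4 → no match
5 → no match
6 → no match
7 → match
8 → no match
9 → no match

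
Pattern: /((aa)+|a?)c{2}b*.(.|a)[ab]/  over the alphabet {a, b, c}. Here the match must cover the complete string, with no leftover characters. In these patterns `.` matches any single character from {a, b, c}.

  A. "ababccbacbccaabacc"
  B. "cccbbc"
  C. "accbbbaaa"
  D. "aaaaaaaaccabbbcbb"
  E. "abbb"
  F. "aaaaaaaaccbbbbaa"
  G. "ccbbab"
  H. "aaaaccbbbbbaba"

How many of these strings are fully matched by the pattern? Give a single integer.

A → no match
B. "cccbbc" → no match
C. "accbbbaaa" → match
D → no match
E. "abbb" → no match
F → match
G. "ccbbab" → match
H → match
Total matched: 4

4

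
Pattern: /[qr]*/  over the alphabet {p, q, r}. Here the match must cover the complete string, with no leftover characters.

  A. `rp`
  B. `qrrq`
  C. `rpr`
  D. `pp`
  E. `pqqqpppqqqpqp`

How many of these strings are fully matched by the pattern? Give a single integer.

A → no match
B → match
C → no match
D → no match
E → no match
Total matched: 1

1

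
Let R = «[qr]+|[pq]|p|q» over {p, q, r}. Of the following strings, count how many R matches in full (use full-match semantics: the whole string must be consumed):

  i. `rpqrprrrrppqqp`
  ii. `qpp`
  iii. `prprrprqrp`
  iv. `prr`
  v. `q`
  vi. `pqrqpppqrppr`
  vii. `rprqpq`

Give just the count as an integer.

1

i → no match
ii. `qpp` → no match
iii. `prprrprqrp` → no match
iv. `prr` → no match
v. `q` → match
vi. `pqrqpppqrppr` → no match
vii. `rprqpq` → no match
Total matched: 1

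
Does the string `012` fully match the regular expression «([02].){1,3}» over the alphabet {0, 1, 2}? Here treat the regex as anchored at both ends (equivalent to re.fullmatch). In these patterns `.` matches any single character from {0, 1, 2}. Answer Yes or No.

No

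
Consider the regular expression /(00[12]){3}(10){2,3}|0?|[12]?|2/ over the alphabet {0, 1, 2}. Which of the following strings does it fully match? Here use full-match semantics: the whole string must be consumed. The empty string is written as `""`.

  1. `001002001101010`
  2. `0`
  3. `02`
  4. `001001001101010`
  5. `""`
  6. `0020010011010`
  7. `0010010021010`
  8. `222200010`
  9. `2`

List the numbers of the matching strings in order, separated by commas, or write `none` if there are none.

1, 2, 4, 5, 6, 7, 9

1 → match
2. `0` → match
3. `02` → no match
4 → match
5. `""` → match
6 → match
7 → match
8. `222200010` → no match
9. `2` → match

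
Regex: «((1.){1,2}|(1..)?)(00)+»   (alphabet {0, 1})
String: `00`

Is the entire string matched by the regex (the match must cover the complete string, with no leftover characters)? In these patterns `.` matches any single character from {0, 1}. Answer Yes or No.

Yes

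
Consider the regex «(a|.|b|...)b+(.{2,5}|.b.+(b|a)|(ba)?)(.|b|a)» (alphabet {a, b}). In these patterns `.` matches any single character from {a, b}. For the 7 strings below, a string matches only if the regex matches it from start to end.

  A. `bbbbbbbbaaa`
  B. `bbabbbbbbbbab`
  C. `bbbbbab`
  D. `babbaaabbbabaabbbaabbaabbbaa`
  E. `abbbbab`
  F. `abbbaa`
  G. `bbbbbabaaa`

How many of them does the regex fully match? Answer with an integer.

A. `bbbbbbbbaaa` → match
B → match
C. `bbbbbab` → match
D → no match
E. `abbbbab` → match
F. `abbbaa` → match
G. `bbbbbabaaa` → match
Total matched: 6

6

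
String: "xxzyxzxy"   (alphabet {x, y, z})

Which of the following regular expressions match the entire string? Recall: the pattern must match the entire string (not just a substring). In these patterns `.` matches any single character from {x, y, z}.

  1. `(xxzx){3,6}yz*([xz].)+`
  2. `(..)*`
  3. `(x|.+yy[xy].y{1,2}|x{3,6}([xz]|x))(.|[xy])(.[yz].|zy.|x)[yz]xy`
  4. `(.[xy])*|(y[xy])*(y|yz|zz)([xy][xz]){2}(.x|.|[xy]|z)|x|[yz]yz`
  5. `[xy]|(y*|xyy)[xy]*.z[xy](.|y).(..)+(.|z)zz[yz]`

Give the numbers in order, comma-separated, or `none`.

2, 3

1 → no match — must start with "xxzx"
2 → match
3 → match
4 → no match
5 → no match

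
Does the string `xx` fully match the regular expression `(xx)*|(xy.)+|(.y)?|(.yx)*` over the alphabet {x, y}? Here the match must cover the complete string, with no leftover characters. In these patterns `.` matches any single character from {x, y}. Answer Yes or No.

Yes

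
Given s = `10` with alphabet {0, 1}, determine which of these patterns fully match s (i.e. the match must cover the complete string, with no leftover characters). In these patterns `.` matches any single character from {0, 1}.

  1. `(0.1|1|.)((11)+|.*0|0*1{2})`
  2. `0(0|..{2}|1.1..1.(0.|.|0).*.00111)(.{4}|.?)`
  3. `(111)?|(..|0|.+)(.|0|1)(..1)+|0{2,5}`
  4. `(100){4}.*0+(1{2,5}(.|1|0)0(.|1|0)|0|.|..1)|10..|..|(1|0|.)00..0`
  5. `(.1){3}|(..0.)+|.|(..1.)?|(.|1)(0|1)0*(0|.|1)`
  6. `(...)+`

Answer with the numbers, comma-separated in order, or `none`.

1, 4

1 → match
2 → no match — must start with `0`
3 → no match
4 → match
5 → no match
6 → no match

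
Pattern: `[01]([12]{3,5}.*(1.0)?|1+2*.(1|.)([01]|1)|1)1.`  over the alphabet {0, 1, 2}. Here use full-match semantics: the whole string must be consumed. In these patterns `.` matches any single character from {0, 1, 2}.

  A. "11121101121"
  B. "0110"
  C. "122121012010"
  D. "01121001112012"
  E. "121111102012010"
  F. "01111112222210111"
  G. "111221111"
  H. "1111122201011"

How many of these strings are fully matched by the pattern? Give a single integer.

A → no match
B → match
C → match
D → match
E → match
F → match
G → match
H → match
Total matched: 7

7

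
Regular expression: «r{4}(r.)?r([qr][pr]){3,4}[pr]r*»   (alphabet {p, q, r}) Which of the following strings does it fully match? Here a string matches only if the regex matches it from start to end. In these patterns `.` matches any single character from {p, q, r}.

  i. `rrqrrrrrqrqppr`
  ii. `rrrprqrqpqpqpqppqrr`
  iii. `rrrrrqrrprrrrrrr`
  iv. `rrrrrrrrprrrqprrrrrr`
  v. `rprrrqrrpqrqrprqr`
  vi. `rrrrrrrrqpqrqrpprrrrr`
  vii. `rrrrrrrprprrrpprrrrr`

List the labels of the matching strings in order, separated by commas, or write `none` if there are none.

iii

i → no match
ii → no match
iii → match
iv → no match
v → no match
vi → no match
vii → no match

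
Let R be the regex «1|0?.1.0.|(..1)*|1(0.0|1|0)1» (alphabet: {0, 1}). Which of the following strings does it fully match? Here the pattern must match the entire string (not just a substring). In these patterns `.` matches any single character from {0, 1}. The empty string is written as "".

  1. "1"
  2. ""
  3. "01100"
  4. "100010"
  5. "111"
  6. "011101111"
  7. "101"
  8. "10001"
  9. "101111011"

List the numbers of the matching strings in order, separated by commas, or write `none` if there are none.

1, 2, 3, 5, 6, 7, 8, 9

1 → match
2 → match
3 → match
4 → no match
5 → match
6 → match
7 → match
8 → match
9 → match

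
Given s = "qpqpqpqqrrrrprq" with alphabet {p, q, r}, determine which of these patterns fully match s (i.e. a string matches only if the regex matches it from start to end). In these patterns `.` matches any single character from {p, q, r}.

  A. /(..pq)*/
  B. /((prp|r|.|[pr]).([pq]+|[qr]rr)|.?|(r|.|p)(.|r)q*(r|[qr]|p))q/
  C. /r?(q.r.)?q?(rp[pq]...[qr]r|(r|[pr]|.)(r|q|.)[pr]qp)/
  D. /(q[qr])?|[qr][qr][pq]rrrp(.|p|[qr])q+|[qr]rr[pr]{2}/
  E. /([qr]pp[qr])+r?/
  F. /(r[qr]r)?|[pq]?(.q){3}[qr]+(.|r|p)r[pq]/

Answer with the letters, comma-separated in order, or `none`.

F

A → no match
B → no match
C → no match
D → no match
E → no match
F → match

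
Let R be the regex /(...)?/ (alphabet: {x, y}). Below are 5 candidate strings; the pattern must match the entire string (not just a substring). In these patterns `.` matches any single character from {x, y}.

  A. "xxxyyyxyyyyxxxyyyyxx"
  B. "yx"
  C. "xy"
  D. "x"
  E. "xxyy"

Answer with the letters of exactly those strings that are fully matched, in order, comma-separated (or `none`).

A → no match
B → no match
C → no match
D → no match
E → no match

none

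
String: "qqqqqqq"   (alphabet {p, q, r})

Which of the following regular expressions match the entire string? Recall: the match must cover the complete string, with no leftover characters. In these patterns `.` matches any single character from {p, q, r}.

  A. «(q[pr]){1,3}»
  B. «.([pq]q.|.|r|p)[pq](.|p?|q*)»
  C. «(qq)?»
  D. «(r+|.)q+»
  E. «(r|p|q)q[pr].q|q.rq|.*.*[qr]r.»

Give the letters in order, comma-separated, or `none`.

B, D

A → no match
B → match
C → no match
D → match
E → no match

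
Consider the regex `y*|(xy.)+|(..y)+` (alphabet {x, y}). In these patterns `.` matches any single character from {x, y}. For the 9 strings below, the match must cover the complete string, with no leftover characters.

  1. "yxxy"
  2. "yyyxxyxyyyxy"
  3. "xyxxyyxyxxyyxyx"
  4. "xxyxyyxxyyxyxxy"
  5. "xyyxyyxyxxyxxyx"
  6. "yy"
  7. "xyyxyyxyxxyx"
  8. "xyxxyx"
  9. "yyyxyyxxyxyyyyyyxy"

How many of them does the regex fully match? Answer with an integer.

8

1 → no match
2 → match
3 → match
4 → match
5 → match
6 → match
7 → match
8 → match
9 → match
Total matched: 8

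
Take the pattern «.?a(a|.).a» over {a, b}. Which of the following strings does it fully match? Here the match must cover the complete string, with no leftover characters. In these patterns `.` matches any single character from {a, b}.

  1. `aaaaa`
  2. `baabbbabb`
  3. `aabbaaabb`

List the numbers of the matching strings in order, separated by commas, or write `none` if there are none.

1. `aaaaa` → match
2. `baabbbabb` → no match — must end with `a`
3. `aabbaaabb` → no match — must end with `a`

1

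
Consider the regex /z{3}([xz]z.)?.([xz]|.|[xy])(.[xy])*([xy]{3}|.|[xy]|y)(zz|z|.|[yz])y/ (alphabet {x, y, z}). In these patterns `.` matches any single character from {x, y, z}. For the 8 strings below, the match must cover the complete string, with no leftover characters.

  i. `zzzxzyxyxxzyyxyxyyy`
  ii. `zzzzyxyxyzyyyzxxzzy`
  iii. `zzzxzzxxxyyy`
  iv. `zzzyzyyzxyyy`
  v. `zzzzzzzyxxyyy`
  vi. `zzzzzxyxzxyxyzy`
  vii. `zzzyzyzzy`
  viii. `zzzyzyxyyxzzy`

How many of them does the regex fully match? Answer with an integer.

8

i → match
ii → match
iii → match
iv → match
v → match
vi → match
vii → match
viii → match
Total matched: 8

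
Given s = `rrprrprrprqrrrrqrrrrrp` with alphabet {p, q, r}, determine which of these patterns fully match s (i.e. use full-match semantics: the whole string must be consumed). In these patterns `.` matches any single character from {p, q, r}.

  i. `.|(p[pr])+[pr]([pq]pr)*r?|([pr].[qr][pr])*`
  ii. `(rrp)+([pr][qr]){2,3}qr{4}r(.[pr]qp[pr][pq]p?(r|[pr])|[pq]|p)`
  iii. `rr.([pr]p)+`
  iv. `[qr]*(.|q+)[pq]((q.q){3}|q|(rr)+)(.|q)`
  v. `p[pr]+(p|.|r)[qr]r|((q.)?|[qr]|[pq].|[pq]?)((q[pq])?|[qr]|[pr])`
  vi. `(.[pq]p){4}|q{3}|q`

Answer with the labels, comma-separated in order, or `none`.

ii

i → no match
ii → match
iii → no match
iv → no match
v → no match
vi → no match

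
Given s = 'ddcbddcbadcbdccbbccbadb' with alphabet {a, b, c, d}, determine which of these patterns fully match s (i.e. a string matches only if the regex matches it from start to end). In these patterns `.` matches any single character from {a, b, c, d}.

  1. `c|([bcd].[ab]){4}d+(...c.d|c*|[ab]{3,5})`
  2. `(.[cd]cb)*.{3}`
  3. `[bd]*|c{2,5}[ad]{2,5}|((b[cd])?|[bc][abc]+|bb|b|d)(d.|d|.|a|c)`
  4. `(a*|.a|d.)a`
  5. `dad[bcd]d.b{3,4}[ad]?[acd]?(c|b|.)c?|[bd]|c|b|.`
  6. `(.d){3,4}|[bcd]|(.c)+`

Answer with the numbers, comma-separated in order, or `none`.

2

1 → no match
2 → match
3 → no match
4 → no match — must end with 'a'
5 → no match
6 → no match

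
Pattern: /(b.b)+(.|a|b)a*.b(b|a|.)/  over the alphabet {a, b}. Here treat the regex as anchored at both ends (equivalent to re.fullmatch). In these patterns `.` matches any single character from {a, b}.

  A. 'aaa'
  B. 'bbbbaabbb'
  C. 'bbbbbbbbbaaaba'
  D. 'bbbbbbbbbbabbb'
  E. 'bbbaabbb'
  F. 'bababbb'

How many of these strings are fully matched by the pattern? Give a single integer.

A → no match — must start with 'b'
B → match
C → match
D → match
E → match
F → match
Total matched: 5

5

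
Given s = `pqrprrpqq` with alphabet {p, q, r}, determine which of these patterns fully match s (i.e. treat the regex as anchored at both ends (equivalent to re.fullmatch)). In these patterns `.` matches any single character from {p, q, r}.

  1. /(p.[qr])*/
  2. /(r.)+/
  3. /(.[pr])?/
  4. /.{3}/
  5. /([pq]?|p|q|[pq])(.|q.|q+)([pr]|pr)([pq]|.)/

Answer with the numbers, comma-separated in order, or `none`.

1

1 → match
2 → no match — must start with `r`
3 → no match
4 → no match
5 → no match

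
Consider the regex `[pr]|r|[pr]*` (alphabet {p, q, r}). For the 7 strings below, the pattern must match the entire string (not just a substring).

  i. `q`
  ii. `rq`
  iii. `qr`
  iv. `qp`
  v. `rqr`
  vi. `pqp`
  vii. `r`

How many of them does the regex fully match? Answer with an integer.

1

i → no match
ii → no match
iii → no match
iv → no match
v → no match
vi → no match
vii → match
Total matched: 1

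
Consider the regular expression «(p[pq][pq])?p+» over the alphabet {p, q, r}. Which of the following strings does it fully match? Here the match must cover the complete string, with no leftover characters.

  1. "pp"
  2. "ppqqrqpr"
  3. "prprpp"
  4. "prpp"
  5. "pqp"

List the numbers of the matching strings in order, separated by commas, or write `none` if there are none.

1 → match
2 → no match — must end with "p"
3 → no match
4 → no match
5 → no match

1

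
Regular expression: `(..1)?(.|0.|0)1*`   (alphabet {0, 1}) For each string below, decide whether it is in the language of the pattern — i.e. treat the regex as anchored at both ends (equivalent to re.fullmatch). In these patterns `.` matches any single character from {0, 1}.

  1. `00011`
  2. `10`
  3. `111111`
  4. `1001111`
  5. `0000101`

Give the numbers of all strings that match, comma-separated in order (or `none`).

1 → no match
2 → no match
3 → match
4 → no match
5 → no match

3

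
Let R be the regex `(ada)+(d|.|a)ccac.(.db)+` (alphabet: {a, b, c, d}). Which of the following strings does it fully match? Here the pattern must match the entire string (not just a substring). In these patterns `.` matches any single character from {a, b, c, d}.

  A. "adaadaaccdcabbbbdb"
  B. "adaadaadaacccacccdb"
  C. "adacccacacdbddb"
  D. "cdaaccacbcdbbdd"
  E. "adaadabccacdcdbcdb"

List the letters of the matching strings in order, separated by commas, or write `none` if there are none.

A → no match
B → no match
C → match
D → no match — must start with "ada"
E → match

C, E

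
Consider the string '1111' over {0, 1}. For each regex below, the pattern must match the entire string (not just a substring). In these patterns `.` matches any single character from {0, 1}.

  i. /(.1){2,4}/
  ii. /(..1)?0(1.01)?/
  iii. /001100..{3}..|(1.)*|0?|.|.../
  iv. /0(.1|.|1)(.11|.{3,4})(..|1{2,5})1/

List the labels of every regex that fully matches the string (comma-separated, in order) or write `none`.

i, iii

i → match
ii → no match
iii → match
iv → no match — must start with '0'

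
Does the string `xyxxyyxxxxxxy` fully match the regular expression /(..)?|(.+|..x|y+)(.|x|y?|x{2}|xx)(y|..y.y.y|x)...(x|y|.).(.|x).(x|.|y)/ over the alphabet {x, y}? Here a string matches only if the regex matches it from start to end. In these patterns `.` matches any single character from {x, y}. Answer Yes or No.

Yes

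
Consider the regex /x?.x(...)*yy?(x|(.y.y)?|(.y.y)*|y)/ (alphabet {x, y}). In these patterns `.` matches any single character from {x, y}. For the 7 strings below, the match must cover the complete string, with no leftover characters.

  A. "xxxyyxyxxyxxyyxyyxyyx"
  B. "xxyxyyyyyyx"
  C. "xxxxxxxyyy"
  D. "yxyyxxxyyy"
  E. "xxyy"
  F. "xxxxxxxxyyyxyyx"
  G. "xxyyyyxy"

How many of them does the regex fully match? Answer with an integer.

A → match
B → match
C → match
D → match
E → match
F → match
G → match
Total matched: 7

7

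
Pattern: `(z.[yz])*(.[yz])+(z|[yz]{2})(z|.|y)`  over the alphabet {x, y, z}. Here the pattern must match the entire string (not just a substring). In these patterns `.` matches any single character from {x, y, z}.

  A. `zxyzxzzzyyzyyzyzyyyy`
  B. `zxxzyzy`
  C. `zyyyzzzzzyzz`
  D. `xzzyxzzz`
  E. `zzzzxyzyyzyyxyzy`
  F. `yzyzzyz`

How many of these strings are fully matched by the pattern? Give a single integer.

5

A → match
B. `zxxzyzy` → no match
C. `zyyyzzzzzyzz` → match
D. `xzzyxzzz` → match
E → match
F. `yzyzzyz` → match
Total matched: 5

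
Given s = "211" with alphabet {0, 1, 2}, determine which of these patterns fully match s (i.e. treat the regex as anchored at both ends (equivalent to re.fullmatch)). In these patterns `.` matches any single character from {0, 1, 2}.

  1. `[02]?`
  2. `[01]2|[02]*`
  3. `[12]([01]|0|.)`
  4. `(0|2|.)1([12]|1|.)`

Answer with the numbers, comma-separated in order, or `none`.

4

1 → no match
2 → no match
3 → no match
4 → match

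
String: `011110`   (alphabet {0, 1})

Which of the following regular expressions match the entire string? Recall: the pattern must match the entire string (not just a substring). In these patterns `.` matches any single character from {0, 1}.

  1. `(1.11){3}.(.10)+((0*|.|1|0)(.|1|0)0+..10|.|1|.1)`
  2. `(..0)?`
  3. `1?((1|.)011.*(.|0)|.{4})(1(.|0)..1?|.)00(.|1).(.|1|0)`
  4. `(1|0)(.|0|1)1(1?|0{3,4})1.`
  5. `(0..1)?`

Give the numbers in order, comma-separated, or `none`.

1 → no match — must start with `1`
2 → no match
3 → no match
4 → match
5 → no match

4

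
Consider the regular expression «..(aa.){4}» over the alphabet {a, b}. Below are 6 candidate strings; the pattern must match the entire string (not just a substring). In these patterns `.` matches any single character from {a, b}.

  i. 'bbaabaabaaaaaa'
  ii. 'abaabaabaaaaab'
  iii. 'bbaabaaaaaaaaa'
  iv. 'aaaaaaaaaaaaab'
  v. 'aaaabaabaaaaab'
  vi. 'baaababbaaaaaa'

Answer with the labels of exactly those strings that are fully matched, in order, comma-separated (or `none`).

i, ii, iii, iv, v

i → match
ii → match
iii → match
iv → match
v → match
vi → no match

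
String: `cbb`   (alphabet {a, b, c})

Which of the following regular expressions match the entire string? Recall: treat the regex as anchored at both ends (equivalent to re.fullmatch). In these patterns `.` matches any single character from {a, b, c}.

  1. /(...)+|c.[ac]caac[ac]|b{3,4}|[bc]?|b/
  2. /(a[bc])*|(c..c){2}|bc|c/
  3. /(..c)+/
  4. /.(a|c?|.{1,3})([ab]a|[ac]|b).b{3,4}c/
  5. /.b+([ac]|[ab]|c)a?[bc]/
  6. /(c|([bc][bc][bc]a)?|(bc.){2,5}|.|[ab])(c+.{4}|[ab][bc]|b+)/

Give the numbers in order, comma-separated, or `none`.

1, 6

1 → match
2 → no match
3 → no match — must end with `c`
4 → no match — must end with `bc`
5 → no match
6 → match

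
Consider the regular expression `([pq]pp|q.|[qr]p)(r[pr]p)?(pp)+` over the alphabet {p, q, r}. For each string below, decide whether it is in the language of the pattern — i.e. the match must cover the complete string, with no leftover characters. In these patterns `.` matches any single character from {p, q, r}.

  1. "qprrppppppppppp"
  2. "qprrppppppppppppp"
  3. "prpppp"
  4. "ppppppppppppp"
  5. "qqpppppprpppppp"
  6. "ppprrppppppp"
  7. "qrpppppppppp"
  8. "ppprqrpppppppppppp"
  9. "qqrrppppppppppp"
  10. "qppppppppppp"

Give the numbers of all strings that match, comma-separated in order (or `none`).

1, 2, 4, 6, 7, 9, 10

1 → match
2 → match
3 → no match
4 → match
5 → no match
6 → match
7 → match
8 → no match
9 → match
10 → match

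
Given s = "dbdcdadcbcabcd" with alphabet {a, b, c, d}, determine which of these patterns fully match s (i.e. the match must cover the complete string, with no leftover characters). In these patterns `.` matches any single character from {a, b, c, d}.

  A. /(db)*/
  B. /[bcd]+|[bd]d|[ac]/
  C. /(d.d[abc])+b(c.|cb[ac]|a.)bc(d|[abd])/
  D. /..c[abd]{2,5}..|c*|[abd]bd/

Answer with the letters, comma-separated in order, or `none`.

C

A → no match
B → no match
C → match
D → no match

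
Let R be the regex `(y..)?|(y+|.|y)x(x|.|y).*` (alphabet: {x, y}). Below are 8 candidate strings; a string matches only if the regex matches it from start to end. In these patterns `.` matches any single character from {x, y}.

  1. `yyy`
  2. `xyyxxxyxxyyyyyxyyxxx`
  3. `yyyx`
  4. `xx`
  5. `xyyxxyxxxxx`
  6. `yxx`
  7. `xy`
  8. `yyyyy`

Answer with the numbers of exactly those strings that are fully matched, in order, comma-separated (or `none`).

1 → match
2 → no match
3 → no match
4 → no match
5 → no match
6 → match
7 → no match
8 → no match

1, 6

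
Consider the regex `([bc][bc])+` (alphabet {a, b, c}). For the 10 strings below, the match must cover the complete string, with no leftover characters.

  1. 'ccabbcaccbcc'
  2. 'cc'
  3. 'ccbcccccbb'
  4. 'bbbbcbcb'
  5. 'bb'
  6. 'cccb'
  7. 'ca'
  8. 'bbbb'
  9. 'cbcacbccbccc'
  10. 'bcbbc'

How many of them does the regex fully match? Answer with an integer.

1 → no match
2 → match
3 → match
4 → match
5 → match
6 → match
7 → no match
8 → match
9 → no match
10 → no match
Total matched: 6

6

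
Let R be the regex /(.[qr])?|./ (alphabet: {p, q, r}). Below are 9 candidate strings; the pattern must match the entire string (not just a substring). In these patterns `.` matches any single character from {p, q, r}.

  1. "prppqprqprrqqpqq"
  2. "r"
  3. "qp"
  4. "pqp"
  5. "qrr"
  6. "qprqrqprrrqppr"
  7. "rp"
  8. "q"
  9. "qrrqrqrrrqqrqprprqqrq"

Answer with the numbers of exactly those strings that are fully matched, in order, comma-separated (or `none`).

2, 8

1 → no match
2 → match
3 → no match
4 → no match
5 → no match
6 → no match
7 → no match
8 → match
9 → no match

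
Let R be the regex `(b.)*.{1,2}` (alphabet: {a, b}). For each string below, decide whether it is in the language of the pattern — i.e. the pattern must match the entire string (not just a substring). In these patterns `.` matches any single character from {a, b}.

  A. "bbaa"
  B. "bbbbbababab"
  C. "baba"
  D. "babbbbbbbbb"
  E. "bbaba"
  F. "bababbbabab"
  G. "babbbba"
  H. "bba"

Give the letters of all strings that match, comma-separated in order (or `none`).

A. "bbaa" → match
B. "bbbbbababab" → match
C. "baba" → match
D. "babbbbbbbbb" → match
E. "bbaba" → no match
F. "bababbbabab" → match
G. "babbbba" → match
H. "bba" → match

A, B, C, D, F, G, H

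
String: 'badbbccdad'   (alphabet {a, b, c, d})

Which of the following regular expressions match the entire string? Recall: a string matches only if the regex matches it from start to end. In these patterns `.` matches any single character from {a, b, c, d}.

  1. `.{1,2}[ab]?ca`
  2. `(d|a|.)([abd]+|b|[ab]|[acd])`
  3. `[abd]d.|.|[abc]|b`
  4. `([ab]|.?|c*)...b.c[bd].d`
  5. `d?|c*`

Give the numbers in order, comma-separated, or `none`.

4

1 → no match — must end with 'ca'
2 → no match
3 → no match
4 → match
5 → no match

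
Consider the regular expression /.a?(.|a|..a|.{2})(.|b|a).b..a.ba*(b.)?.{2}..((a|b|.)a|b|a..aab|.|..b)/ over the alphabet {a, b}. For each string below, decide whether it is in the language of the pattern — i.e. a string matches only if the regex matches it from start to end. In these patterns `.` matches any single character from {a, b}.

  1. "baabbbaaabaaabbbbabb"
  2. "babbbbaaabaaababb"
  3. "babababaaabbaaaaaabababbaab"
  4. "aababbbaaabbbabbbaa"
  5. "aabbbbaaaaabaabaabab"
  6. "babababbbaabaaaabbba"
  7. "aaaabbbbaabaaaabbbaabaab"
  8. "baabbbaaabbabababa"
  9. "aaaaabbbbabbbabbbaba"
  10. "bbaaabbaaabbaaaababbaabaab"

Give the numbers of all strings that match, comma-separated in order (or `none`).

1, 2, 3, 4, 6, 7, 8, 9, 10

1 → match
2 → match
3 → match
4 → match
5 → no match
6 → match
7 → match
8 → match
9 → match
10 → match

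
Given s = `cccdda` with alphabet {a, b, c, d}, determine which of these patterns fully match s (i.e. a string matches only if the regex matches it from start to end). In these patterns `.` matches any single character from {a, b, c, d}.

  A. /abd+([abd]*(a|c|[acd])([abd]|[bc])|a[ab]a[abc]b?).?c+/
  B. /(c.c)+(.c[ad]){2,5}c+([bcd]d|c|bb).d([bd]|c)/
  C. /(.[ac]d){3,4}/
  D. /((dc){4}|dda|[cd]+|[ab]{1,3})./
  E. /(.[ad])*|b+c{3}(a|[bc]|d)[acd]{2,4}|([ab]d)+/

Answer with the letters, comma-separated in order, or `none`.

A → no match — must start with `abd`
B → no match
C → no match — must end with `d`
D → match
E → no match

D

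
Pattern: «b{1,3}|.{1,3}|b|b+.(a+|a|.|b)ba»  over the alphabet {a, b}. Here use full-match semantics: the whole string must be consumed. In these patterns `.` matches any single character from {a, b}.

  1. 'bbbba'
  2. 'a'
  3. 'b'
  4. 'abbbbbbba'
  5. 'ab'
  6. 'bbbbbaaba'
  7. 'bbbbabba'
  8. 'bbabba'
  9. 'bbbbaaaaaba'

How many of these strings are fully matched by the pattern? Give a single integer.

8

1 → match
2 → match
3 → match
4 → no match
5 → match
6 → match
7 → match
8 → match
9 → match
Total matched: 8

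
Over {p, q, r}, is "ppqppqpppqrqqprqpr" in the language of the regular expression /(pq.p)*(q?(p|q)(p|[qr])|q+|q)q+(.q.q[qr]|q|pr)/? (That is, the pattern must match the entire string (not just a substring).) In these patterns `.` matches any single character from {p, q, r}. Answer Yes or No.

No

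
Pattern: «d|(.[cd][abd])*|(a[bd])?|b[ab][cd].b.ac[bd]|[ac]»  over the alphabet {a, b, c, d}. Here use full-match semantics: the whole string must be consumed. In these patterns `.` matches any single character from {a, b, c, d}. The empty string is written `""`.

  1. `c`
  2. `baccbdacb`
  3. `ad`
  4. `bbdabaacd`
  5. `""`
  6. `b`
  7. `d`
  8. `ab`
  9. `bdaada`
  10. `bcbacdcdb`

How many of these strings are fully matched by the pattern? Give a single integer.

1 → match
2 → match
3 → match
4 → match
5 → match
6 → no match
7 → match
8 → match
9 → match
10 → match
Total matched: 9

9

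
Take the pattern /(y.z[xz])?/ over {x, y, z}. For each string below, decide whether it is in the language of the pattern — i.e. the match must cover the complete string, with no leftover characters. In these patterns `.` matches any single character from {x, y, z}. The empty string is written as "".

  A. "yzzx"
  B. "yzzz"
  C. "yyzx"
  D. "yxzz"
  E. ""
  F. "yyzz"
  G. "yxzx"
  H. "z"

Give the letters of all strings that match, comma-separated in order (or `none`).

A. "yzzx" → match
B. "yzzz" → match
C. "yyzx" → match
D. "yxzz" → match
E. "" → match
F. "yyzz" → match
G. "yxzx" → match
H. "z" → no match

A, B, C, D, E, F, G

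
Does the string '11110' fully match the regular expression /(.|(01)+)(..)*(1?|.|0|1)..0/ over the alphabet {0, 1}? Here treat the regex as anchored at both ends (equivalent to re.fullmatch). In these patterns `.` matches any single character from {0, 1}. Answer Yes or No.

Yes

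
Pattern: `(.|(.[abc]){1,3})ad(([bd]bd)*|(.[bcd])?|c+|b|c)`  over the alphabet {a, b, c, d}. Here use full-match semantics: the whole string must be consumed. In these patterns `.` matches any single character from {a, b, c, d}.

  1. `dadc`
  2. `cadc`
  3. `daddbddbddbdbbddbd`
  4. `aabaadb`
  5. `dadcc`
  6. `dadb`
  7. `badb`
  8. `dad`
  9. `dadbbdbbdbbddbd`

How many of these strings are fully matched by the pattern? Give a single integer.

1. `dadc` → match
2. `cadc` → match
3 → match
4. `aabaadb` → match
5. `dadcc` → match
6. `dadb` → match
7. `badb` → match
8. `dad` → match
9 → match
Total matched: 9

9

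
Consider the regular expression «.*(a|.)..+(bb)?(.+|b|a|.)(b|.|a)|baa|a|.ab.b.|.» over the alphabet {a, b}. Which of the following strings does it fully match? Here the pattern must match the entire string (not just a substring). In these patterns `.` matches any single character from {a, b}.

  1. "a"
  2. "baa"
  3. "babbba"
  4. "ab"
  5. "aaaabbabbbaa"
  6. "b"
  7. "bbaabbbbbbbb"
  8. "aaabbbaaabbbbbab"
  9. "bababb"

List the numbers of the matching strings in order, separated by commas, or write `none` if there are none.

1, 2, 3, 5, 6, 7, 8, 9

1. "a" → match
2. "baa" → match
3. "babbba" → match
4. "ab" → no match
5. "aaaabbabbbaa" → match
6. "b" → match
7. "bbaabbbbbbbb" → match
8 → match
9. "bababb" → match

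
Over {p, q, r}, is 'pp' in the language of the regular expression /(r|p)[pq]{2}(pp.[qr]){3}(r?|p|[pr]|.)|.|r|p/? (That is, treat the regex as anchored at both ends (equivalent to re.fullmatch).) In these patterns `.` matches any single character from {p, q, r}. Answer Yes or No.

No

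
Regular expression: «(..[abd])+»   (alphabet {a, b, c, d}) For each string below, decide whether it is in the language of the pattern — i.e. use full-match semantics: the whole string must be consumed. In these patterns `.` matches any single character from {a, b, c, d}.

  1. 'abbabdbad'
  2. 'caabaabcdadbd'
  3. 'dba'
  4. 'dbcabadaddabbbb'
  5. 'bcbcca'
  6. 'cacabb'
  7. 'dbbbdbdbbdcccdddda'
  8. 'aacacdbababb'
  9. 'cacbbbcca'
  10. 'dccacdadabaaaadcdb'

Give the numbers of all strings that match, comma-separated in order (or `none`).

1, 3, 5

1. 'abbabdbad' → match
2 → no match
3. 'dba' → match
4 → no match
5. 'bcbcca' → match
6. 'cacabb' → no match
7 → no match
8. 'aacacdbababb' → no match
9. 'cacbbbcca' → no match
10 → no match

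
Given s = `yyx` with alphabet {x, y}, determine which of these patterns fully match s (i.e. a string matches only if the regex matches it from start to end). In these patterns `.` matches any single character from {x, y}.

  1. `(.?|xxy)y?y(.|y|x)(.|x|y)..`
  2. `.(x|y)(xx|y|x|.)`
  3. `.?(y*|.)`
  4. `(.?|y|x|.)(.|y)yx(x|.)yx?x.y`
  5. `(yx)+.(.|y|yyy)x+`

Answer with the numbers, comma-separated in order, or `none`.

1 → no match
2 → match
3 → no match
4 → no match — must end with `y`
5 → no match — must start with `yx`

2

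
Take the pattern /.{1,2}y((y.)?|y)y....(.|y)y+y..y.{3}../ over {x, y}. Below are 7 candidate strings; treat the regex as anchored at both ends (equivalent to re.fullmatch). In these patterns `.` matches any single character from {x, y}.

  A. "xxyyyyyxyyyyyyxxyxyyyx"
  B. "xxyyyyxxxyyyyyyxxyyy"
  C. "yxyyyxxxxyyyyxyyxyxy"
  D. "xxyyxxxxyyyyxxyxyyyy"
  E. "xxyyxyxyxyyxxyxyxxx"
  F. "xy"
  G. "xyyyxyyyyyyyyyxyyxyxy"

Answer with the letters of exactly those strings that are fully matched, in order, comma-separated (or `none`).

A → match
B → match
C → match
D → match
E → match
F. "xy" → no match
G → match

A, B, C, D, E, G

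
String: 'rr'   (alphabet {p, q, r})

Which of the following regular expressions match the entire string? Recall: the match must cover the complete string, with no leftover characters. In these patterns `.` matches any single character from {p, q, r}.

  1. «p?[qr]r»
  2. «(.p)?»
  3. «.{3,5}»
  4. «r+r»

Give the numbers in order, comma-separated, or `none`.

1 → match
2 → no match
3 → no match
4 → match

1, 4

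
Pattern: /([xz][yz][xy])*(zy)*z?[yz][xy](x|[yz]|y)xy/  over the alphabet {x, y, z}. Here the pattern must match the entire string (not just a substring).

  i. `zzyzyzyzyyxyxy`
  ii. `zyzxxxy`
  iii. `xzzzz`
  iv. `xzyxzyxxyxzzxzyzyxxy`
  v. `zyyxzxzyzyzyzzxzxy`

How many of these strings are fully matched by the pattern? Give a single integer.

3

i → match
ii → match
iii → no match — must end with `xy`
iv → no match
v → match
Total matched: 3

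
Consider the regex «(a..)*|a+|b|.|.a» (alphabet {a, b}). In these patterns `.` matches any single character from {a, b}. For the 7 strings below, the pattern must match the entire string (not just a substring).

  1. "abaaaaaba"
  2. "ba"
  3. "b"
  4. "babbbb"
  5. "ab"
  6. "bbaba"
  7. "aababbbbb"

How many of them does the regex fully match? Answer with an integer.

1 → match
2 → match
3 → match
4 → no match
5 → no match
6 → no match
7 → no match
Total matched: 3

3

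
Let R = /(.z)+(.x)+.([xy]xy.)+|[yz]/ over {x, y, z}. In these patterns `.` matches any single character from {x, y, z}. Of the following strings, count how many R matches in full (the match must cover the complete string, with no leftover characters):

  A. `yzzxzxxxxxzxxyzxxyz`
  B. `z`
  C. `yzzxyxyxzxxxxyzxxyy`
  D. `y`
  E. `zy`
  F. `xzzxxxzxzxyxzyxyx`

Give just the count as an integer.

5

A → match
B → match
C → match
D → match
E → no match
F → match
Total matched: 5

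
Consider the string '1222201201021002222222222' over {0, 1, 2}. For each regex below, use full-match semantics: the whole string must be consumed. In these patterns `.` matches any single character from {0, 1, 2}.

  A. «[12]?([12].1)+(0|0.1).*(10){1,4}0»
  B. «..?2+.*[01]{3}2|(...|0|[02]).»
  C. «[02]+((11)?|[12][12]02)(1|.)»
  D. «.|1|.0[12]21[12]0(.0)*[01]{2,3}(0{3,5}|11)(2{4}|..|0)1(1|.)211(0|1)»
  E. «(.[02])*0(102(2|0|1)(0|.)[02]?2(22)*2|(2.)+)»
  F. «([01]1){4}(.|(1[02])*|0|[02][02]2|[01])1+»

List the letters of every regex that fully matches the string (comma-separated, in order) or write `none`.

E

A → no match — must end with '100'
B → no match
C → no match
D → no match
E → match
F → no match — must end with '1'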